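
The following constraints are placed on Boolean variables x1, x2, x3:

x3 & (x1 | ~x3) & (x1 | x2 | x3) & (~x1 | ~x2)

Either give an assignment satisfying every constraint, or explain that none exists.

x1: True, x2: False, x3: True

Unit clause (x3) forces x3 = True.
In (x1 | ~x3) only x1 is left, so x1 = True.
In (~x1 | ~x2) only ~x2 is left, so x2 = False.
Check each clause:
  (x3): x3 holds.
  (x1 | ~x3): x1 holds.
  (x1 | x2 | x3): x1 holds.
  (~x1 | ~x2): ~x2 holds.
All clauses satisfied.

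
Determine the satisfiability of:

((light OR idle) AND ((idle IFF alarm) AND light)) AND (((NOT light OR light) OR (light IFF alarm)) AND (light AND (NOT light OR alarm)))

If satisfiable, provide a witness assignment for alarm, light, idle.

alarm = True; light = True; idle = True

  (light OR idle) AND ((idle IFF alarm) AND light) = True
    light OR idle = True
    (idle IFF alarm) AND light = True
      idle IFF alarm = True
  ((NOT light OR light) OR (light IFF alarm)) AND (light AND (NOT light OR alarm)) = True
    (NOT light OR light) OR (light IFF alarm) = True
      NOT light OR light = True
        NOT light = False
      light IFF alarm = True
    light AND (NOT light OR alarm) = True
      NOT light OR alarm = True
        NOT light = False
Both conjuncts True, so the formula holds.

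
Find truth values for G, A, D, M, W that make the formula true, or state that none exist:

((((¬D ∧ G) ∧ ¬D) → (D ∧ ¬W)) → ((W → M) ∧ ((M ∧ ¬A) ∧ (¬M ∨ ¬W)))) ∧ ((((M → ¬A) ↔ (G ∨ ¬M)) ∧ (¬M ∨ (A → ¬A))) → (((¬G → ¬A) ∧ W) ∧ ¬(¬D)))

G = False, A = False, D = False, M = True, W = False

  (((¬D ∧ G) ∧ ¬D) → (D ∧ ¬W)) → ((W → M) ∧ ((M ∧ ¬A) ∧ (¬M ∨ ¬W))) = True
    ((¬D ∧ G) ∧ ¬D) → (D ∧ ¬W) = True
      (¬D ∧ G) ∧ ¬D = False
        ¬D ∧ G = False
          ¬D = True
        ¬D = True
      D ∧ ¬W = False
        ¬W = True
    (W → M) ∧ ((M ∧ ¬A) ∧ (¬M ∨ ¬W)) = True
      W → M = True
      (M ∧ ¬A) ∧ (¬M ∨ ¬W) = True
        M ∧ ¬A = True
          ¬A = True
        ¬M ∨ ¬W = True
          ¬M = False
          ¬W = True
  (((M → ¬A) ↔ (G ∨ ¬M)) ∧ (¬M ∨ (A → ¬A))) → (((¬G → ¬A) ∧ W) ∧ ¬(¬D)) = True
    ((M → ¬A) ↔ (G ∨ ¬M)) ∧ (¬M ∨ (A → ¬A)) = False
      (M → ¬A) ↔ (G ∨ ¬M) = False
        M → ¬A = True
          ¬A = True
        G ∨ ¬M = False
          ¬M = False
      ¬M ∨ (A → ¬A) = True
        ¬M = False
        A → ¬A = True
          ¬A = True
    ((¬G → ¬A) ∧ W) ∧ ¬(¬D) = False
      (¬G → ¬A) ∧ W = False
        ¬G → ¬A = True
          ¬G = True
          ¬A = True
      ¬(¬D) = False
        ¬D = True
Both conjuncts True, so the formula holds.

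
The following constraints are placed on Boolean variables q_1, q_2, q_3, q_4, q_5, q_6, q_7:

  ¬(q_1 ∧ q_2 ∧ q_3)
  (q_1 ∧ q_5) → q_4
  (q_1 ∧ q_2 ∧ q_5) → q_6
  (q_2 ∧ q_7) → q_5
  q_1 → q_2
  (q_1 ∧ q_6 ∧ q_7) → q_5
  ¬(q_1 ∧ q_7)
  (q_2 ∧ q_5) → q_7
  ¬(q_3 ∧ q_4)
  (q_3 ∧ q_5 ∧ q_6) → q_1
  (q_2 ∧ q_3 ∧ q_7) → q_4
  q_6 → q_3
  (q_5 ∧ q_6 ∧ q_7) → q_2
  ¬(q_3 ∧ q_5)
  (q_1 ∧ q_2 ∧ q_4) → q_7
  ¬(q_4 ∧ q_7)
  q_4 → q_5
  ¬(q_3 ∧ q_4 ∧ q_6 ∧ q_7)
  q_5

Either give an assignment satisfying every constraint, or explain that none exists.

Unit clause (q_5) forces q_5 = True.
In (¬q_3 ∨ ¬q_5) only ¬q_3 is left, so q_3 = False.
In (q_3 ∨ ¬q_6) only ¬q_6 is left, so q_6 = False.
Try q_1 = True:
  (¬q_1 ∨ ¬q_7) forces q_7 = False.
  (¬q_1 ∨ q_4 ∨ ¬q_5) forces q_4 = True.
  (¬q_1 ∨ q_2) forces q_2 = True.
  clause (¬q_1 ∨ ¬q_2 ∨ ¬q_4 ∨ q_7) is falsified — backtrack.
So q_1 = False.
Set q_2 = False.
Set q_4 = False.
Set q_7 = False.
All clauses satisfied.

q_1=F, q_2=F, q_3=F, q_4=F, q_5=T, q_6=F, q_7=F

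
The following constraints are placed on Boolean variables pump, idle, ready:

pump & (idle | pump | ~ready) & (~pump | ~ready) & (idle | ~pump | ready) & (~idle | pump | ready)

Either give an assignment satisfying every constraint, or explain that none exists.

Unit clause (pump) forces pump = True.
In (~pump | ~ready) only ~ready is left, so ready = False.
In (idle | ~pump | ready) only idle is left, so idle = True.
Check each clause:
  (pump): pump holds.
  (idle | pump | ~ready): idle holds.
  (~pump | ~ready): ~ready holds.
  (idle | ~pump | ready): idle holds.
  (~idle | pump | ready): pump holds.
All clauses satisfied.

pump: True, idle: True, ready: False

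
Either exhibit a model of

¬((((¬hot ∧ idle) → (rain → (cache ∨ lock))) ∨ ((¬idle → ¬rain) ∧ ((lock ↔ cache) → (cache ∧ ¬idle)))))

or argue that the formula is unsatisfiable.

hot: False, idle: True, rain: True, lock: False, cache: False

  ¬((((¬hot ∧ idle) → (rain → (cache ∨ lock))) ∨ ((¬idle → ¬rain) ∧ ((lock ↔ cache) → (cache ∧ ¬idle))))) = True
    ((¬hot ∧ idle) → (rain → (cache ∨ lock))) ∨ ((¬idle → ¬rain) ∧ ((lock ↔ cache) → (cache ∧ ¬idle))) = False
      (¬hot ∧ idle) → (rain → (cache ∨ lock)) = False
        ¬hot ∧ idle = True
          ¬hot = True
        rain → (cache ∨ lock) = False
          cache ∨ lock = False
      (¬idle → ¬rain) ∧ ((lock ↔ cache) → (cache ∧ ¬idle)) = False
        ¬idle → ¬rain = True
          ¬idle = False
          ¬rain = False
        (lock ↔ cache) → (cache ∧ ¬idle) = False
          lock ↔ cache = True
          cache ∧ ¬idle = False
            ¬idle = False
The formula evaluates to True.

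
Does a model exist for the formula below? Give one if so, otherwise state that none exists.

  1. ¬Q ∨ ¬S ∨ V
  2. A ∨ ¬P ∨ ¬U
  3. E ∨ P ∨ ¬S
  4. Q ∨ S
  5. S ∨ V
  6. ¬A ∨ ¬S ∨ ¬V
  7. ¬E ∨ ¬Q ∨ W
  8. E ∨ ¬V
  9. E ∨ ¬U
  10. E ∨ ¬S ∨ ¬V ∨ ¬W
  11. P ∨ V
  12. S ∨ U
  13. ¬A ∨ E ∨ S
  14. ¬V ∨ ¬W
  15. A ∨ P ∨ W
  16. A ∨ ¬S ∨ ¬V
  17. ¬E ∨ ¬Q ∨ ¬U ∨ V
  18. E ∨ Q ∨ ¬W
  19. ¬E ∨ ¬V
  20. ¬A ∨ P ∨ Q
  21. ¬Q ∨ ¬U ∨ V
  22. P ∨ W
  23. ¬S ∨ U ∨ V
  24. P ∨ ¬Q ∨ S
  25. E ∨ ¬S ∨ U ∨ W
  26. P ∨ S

Set W = True.
  then (¬V ∨ ¬W) forces V = False.
  then (S ∨ V) forces S = True.
  then (P ∨ V) forces P = True.
  then (¬S ∨ U ∨ V) forces U = True.
  then (¬Q ∨ ¬S ∨ V) forces Q = False.
  then (A ∨ ¬P ∨ ¬U) forces A = True.
  then (E ∨ ¬U) forces E = True.
All clauses satisfied.

W=T; Q=F; A=T; P=T; S=T; E=T; V=F; U=T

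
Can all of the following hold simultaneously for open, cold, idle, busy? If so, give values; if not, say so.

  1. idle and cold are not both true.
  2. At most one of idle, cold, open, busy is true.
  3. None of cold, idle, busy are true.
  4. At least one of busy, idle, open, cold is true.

open: True, cold: False, idle: False, busy: False

  (1) idle=F, cold=F — not both ✓
  (2) {idle, cold, open, busy}: 1 true — at most one ✓
  (3) {cold, idle, busy}: 0 true — none ✓
  (4) {busy, idle, open, cold}: 1 true — at least one ✓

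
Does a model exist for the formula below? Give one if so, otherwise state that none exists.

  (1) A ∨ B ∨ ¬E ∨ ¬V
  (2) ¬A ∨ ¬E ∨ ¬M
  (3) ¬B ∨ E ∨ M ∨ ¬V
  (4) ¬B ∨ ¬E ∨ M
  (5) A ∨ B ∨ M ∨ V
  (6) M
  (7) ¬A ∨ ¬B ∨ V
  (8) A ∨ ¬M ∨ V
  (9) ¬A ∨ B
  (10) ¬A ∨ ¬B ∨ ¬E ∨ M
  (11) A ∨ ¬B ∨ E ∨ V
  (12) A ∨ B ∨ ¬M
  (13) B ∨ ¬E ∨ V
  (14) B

M = True; A = True; E = False; B = True; V = True

Unit clause (M) forces M = True.
Unit clause (B) forces B = True.
Set A = True.
  then (¬A ∨ ¬E ∨ ¬M) forces E = False.
  then (¬A ∨ ¬B ∨ V) forces V = True.
All clauses satisfied.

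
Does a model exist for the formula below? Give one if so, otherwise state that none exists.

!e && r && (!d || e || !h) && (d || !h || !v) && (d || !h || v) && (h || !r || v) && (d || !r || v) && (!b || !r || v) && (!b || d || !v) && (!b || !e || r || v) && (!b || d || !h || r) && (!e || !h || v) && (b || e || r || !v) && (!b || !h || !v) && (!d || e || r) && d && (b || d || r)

r=T; h=F; v=T; d=T; e=F; b=T

Unit clause (!e) forces e = False.
Unit clause (r) forces r = True.
Unit clause (d) forces d = True.
In (!d || e || !h) only !h is left, so h = False.
In (h || !r || v) only v is left, so v = True.
Set b = True.
All clauses satisfied.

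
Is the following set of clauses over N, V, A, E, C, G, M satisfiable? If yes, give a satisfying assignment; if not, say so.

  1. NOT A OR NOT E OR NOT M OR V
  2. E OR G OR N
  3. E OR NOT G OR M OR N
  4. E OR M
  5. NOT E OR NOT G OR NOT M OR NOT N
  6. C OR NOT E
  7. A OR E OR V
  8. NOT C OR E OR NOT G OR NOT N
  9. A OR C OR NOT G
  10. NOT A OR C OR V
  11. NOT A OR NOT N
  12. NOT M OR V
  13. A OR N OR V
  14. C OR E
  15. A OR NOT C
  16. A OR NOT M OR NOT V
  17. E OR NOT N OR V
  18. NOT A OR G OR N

Try N = True:
  (NOT A OR NOT N) forces A = False.
  (A OR NOT C) forces C = False.
  (C OR NOT E) forces E = False.
  clause (C OR E) is falsified — backtrack.
So N = False.
Set V = True.
Try A = False:
  (A OR NOT C) forces C = False.
  (C OR NOT E) forces E = False.
  clause (C OR E) is falsified — backtrack.
So A = True.
  then (NOT A OR G OR N) forces G = True.
Set E = True.
  then (C OR NOT E) forces C = True.
Set M = True.
All clauses satisfied.

N = False, V = True, A = True, E = True, C = True, G = True, M = True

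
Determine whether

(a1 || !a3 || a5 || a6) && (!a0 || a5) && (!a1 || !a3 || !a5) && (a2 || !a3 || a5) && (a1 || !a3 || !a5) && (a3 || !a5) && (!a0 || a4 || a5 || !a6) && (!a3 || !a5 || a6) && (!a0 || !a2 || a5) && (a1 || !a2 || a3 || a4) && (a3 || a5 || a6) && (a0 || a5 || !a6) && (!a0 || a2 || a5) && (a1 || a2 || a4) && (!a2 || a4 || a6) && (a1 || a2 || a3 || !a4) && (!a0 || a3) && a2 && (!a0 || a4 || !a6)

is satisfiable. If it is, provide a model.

a0: False, a1: True, a2: True, a3: True, a4: True, a5: False, a6: False

Unit clause (a2) forces a2 = True.
Try a0 = True:
  (!a0 || a5) forces a5 = True.
  (a3 || !a5) forces a3 = True.
  (!a1 || !a3 || !a5) forces a1 = False.
  clause (a1 || !a3 || !a5) is falsified — backtrack.
So a0 = False.
Set a1 = True.
Set a3 = True.
  then (!a1 || !a3 || !a5) forces a5 = False.
  then (a0 || a5 || !a6) forces a6 = False.
  then (!a2 || a4 || a6) forces a4 = True.
All clauses satisfied.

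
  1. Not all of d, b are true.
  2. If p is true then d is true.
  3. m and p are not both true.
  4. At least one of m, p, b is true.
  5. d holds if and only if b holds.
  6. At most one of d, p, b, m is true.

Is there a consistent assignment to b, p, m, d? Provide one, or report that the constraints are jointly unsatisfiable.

b = False, p = False, m = True, d = False

  (1) {d, b}: 0/2 true — not all ✓
  (2) p=F ⇒ d: vacuous ✓
  (3) m=T, p=F — not both ✓
  (4) {m, p, b}: 1 true — at least one ✓
  (5) d=F, b=F — same ✓
  (6) {d, p, b, m}: 1 true — at most one ✓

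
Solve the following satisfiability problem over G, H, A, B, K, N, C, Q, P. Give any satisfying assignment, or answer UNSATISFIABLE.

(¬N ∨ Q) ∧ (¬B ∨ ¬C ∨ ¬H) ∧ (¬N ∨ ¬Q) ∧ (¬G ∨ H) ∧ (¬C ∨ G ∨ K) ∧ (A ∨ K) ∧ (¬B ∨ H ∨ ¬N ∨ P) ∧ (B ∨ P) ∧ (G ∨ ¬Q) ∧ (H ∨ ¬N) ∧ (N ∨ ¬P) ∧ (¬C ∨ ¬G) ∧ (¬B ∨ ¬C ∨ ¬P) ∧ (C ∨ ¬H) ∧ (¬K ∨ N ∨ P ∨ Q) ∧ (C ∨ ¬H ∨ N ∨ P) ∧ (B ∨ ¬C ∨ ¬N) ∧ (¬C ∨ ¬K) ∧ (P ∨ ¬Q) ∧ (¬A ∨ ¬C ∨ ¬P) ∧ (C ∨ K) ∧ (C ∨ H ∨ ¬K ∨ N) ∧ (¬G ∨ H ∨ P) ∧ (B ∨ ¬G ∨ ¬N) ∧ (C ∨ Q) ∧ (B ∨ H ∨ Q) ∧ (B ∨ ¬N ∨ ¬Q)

Case C = True:
  (¬C ∨ ¬G) forces G = False.
  (¬C ∨ G ∨ K) forces K = True.
  Clause (¬C ∨ ¬K) is falsified — contradiction.
Case C = False:
  (C ∨ ¬H) forces H = False.
  (¬G ∨ H) forces G = False.
  (G ∨ ¬Q) forces Q = False.
  Clause (C ∨ Q) is falsified — contradiction.
Both cases fail, so the formula is unsatisfiable.

No satisfying assignment exists.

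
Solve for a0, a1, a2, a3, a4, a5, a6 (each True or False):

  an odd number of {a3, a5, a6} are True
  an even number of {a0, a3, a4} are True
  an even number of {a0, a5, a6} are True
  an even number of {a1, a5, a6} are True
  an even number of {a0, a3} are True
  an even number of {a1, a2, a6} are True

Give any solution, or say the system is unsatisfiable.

Adding constraints 1, 3, 5 mod 2: every variable appears an even number of times on the left, so the left side is 0.
But the right sides sum to 1 (mod 2). 0 ≠ 1 — the system is inconsistent.

Unsatisfiable — no assignment works.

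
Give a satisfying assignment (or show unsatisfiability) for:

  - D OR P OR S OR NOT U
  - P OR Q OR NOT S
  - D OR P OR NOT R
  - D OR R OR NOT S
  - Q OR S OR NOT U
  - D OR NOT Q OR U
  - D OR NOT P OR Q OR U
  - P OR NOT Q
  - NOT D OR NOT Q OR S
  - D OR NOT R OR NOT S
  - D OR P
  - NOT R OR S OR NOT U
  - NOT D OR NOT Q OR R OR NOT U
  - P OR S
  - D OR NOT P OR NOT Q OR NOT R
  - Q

R: False, Q: True, U: False, P: True, D: True, S: True

Unit clause (Q) forces Q = True.
In (P OR NOT Q) only P is left, so P = True.
Set R = False.
Set U = False.
  then (D OR NOT Q OR U) forces D = True.
  then (NOT D OR NOT Q OR S) forces S = True.
All clauses satisfied.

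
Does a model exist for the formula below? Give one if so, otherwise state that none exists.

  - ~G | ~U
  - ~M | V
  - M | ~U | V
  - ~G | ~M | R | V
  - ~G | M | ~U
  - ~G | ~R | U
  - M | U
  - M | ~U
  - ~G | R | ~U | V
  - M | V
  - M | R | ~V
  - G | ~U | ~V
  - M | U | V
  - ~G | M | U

Try V = False:
  (~M | V) forces M = False.
  clause (M | V) is falsified — backtrack.
So V = True.
Try U = True:
  (~G | ~U) forces G = False.
  clause (G | ~U | ~V) is falsified — backtrack.
So U = False.
  then (M | U) forces M = True.
Set R = True.
  then (~G | ~R | U) forces G = False.
All clauses satisfied.

V = True, U = False, R = True, G = False, M = True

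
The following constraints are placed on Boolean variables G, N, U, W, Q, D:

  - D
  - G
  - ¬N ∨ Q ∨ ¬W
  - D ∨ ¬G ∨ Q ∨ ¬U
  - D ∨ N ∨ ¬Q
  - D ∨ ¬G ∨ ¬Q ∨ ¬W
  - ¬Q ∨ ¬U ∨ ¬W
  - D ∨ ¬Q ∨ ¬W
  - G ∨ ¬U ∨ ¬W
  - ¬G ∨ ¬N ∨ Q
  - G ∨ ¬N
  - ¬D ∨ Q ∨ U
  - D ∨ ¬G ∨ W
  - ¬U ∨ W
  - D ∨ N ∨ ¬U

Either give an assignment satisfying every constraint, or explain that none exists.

G = True; N = False; U = True; W = True; Q = False; D = True

Unit clause (D) forces D = True.
Unit clause (G) forces G = True.
Set N = False.
Set U = True.
  then (¬U ∨ W) forces W = True.
  then (¬Q ∨ ¬U ∨ ¬W) forces Q = False.
All clauses satisfied.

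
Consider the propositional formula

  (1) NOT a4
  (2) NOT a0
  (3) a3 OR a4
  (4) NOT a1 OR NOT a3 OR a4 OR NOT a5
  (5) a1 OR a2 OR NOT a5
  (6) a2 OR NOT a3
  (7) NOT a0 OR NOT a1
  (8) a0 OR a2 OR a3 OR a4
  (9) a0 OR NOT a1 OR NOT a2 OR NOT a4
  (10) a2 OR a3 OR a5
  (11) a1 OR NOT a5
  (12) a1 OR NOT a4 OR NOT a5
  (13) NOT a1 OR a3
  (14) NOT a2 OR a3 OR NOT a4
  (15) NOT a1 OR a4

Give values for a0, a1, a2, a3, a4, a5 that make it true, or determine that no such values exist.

Unit clause (NOT a4) forces a4 = False.
Unit clause (NOT a0) forces a0 = False.
In (a3 OR a4) only a3 is left, so a3 = True.
In (a2 OR NOT a3) only a2 is left, so a2 = True.
In (NOT a1 OR a4) only NOT a1 is left, so a1 = False.
In (a1 OR NOT a5) only NOT a5 is left, so a5 = False.
All clauses satisfied.

a0=F, a1=F, a2=T, a3=T, a4=F, a5=F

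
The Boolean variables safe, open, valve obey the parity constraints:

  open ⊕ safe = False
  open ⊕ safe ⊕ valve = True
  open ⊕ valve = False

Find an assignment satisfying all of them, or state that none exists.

safe = True, open = True, valve = True

open ⊕ safe = T ⊕ T = False ✓
open ⊕ safe ⊕ valve = T ⊕ T ⊕ T = True ✓
open ⊕ valve = T ⊕ T = False ✓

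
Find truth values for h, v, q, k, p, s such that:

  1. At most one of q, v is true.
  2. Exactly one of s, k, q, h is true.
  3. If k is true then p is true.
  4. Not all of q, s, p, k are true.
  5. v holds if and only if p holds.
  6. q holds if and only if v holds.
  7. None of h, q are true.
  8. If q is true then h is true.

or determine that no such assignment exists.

h = False; v = False; q = False; k = False; p = False; s = True

  (1) {q, v}: 0 true — at most one ✓
  (2) {s, k, q, h}: 1 true — exactly one ✓
  (3) k=F ⇒ p: vacuous ✓
  (4) {q, s, p, k}: 1/4 true — not all ✓
  (5) v=F, p=F — same ✓
  (6) q=F, v=F — same ✓
  (7) {h, q}: 0 true — none ✓
  (8) q=F ⇒ h: vacuous ✓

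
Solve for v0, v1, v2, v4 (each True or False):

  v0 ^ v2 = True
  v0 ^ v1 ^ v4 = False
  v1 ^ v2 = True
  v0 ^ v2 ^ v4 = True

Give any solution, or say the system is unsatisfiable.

v0: False, v1: False, v2: True, v4: False

v0 ^ v2 = F ^ T = True ✓
v0 ^ v1 ^ v4 = F ^ F ^ F = False ✓
v1 ^ v2 = F ^ T = True ✓
v0 ^ v2 ^ v4 = F ^ T ^ F = True ✓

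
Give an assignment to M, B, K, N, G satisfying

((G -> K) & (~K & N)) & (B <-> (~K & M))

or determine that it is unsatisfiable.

M: False, B: False, K: False, N: True, G: False

  (G -> K) & (~K & N) = True
    G -> K = True
    ~K & N = True
      ~K = True
  B <-> (~K & M) = True
    ~K & M = False
      ~K = True
Both conjuncts True, so the formula holds.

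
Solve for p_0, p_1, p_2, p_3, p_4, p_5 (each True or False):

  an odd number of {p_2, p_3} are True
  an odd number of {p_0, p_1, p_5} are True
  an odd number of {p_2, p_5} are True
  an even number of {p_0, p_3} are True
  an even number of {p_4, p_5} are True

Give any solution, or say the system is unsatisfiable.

p_0: False, p_1: True, p_2: True, p_3: False, p_4: False, p_5: False

{p_2, p_3}: 1 true → odd ✓
{p_0, p_1, p_5}: 1 true → odd ✓
{p_2, p_5}: 1 true → odd ✓
{p_0, p_3}: 0 true → even ✓
{p_4, p_5}: 0 true → even ✓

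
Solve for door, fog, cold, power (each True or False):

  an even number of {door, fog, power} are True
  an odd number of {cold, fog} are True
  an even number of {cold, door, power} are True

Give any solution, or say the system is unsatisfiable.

The formula is unsatisfiable.

Adding constraints 1, 2, 3 mod 2: every variable appears an even number of times on the left, so the left side is 0.
But the right sides sum to 1 (mod 2). 0 ≠ 1 — the system is inconsistent.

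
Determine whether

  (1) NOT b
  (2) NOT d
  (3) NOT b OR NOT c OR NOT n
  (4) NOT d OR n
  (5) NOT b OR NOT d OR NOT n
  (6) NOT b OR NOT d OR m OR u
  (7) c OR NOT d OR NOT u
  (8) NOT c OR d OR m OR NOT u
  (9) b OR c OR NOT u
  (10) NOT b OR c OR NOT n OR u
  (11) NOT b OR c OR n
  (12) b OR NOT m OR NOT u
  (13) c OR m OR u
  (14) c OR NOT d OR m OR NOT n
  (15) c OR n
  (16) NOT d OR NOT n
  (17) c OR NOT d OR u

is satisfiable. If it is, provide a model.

c = False; m = True; b = False; n = True; u = False; d = False

Unit clause (NOT b) forces b = False.
Unit clause (NOT d) forces d = False.
Set c = False.
  then (b OR c OR NOT u) forces u = False.
  then (c OR m OR u) forces m = True.
  then (c OR n) forces n = True.
All clauses satisfied.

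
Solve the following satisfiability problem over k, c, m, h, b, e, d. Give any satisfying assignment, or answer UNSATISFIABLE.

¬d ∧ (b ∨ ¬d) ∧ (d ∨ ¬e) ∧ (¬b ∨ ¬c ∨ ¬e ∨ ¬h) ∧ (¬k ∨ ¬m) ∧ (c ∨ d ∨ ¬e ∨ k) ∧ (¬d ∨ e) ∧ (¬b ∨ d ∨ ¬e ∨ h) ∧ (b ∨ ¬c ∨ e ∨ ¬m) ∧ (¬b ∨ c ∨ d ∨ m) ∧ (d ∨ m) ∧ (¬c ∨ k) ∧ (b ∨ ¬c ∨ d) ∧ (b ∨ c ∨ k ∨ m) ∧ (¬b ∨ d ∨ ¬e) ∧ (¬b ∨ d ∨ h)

Unit clause (¬d) forces d = False.
In (d ∨ ¬e) only ¬e is left, so e = False.
In (d ∨ m) only m is left, so m = True.
In (¬k ∨ ¬m) only ¬k is left, so k = False.
In (¬c ∨ k) only ¬c is left, so c = False.
Set h = True.
Set b = False.
All clauses satisfied.

k = False, c = False, m = True, h = True, b = False, e = False, d = False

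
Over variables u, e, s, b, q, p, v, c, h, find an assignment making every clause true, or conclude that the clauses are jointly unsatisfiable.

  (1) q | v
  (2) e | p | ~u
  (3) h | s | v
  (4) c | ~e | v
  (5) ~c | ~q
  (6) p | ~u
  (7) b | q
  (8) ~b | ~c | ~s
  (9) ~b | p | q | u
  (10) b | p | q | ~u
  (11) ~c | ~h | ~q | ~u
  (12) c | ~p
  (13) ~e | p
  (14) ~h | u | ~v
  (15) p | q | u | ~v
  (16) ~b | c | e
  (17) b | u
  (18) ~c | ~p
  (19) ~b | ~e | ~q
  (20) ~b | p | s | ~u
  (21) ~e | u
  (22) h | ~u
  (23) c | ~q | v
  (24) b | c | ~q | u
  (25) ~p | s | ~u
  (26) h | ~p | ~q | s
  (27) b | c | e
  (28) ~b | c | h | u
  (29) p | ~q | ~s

Case p = True:
  (c | ~p) forces c = True.
  Clause (~c | ~p) is falsified — contradiction.
Case p = False:
  (p | ~u) forces u = False.
  (~e | p) forces e = False.
  (b | u) forces b = True.
  (~b | p | q | u) forces q = True.
  (~c | ~q) forces c = False.
  Clause (~b | c | e) is falsified — contradiction.
Both cases fail, so the formula is unsatisfiable.

Unsatisfiable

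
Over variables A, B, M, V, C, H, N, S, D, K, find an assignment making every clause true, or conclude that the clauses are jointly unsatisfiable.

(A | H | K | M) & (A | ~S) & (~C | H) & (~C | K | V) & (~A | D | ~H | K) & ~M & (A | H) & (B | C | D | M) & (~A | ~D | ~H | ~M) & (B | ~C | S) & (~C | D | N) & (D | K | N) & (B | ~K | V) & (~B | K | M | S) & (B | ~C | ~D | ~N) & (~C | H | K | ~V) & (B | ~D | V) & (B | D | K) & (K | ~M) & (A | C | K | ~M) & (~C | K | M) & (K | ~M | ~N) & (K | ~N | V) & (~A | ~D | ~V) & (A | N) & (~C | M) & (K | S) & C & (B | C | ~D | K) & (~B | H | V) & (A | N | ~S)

Unsatisfiable — no assignment works.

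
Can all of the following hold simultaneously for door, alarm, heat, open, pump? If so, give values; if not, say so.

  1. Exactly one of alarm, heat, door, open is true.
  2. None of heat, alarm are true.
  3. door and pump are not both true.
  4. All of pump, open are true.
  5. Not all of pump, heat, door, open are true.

door: False, alarm: False, heat: False, open: True, pump: True

  (1) {alarm, heat, door, open}: 1 true — exactly one ✓
  (2) {heat, alarm}: 0 true — none ✓
  (3) door=F, pump=T — not both ✓
  (4) {pump, open}: all 2 true ✓
  (5) {pump, heat, door, open}: 2/4 true — not all ✓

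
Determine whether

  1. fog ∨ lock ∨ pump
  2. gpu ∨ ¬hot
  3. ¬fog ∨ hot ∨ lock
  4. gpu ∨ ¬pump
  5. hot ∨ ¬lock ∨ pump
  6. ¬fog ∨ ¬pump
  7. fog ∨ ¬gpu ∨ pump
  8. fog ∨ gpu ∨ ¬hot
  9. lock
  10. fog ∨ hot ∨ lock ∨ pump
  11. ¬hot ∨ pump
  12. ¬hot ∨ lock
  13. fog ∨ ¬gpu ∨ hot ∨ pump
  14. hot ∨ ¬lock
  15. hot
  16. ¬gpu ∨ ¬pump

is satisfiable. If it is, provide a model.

Case pump = True:
  (gpu ∨ ¬pump) forces gpu = True.
  Clause (¬gpu ∨ ¬pump) is falsified — contradiction.
Case pump = False:
  (lock) forces lock = True.
  (hot ∨ ¬lock ∨ pump) forces hot = True.
  Clause (¬hot ∨ pump) is falsified — contradiction.
Both cases fail, so the formula is unsatisfiable.

No satisfying assignment exists.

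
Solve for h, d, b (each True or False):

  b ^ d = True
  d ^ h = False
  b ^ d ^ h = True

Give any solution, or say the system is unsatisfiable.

h=F, d=F, b=T

b ^ d = T ^ F = True ✓
d ^ h = F ^ F = False ✓
b ^ d ^ h = T ^ F ^ F = True ✓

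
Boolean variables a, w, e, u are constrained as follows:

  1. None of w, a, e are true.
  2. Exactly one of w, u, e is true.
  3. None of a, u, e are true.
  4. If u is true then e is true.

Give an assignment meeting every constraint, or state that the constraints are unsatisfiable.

Unsatisfiable

Case u = True:
  Constraint (3) is violated (u=T) — contradiction.
Case u = False:
  (1) forces w = False.
  (1) forces a = False.
  (1) forces e = False.
  Constraint (2) is violated (w=F, u=F, e=F) — contradiction.
Both cases fail — unsatisfiable.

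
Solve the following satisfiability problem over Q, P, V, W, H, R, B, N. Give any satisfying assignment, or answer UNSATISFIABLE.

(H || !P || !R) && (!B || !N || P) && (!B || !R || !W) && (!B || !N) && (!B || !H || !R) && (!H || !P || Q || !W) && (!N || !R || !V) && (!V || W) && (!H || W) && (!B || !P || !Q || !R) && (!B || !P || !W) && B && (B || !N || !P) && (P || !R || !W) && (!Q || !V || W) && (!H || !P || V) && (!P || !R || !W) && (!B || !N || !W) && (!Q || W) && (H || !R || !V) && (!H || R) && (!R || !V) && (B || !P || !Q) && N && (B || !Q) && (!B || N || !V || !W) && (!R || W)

Case B = True:
  (!B || !N) forces N = False.
  Clause (N) is falsified — contradiction.
Case B = False:
  Clause (B) is falsified — contradiction.
Both cases fail, so the formula is unsatisfiable.

The formula is unsatisfiable.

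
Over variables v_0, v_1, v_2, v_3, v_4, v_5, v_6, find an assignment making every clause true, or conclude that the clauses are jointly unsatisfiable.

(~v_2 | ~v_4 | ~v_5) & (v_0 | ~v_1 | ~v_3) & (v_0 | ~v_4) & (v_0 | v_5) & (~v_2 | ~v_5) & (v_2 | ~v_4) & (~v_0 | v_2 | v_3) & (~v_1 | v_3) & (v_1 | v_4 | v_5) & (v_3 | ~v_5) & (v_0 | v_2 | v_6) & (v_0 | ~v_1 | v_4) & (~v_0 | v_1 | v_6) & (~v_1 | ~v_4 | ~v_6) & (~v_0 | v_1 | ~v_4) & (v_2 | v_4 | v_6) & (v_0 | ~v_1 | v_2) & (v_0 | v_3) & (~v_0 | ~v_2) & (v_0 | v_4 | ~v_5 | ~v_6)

v_0 = True; v_1 = True; v_2 = False; v_3 = True; v_4 = False; v_5 = True; v_6 = True

Set v_0 = True.
  then (~v_0 | ~v_2) forces v_2 = False.
  then (v_2 | ~v_4) forces v_4 = False.
  then (~v_0 | v_2 | v_3) forces v_3 = True.
  then (v_2 | v_4 | v_6) forces v_6 = True.
Set v_1 = True.
Set v_5 = True.
All clauses satisfied.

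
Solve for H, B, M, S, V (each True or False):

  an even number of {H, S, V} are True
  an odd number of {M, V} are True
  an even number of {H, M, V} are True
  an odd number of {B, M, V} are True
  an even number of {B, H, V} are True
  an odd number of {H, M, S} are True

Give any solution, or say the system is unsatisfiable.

H = True, B = False, M = False, S = False, V = True

{H, S, V}: 2 true → even ✓
{M, V}: 1 true → odd ✓
{H, M, V}: 2 true → even ✓
{B, M, V}: 1 true → odd ✓
{B, H, V}: 2 true → even ✓
{H, M, S}: 1 true → odd ✓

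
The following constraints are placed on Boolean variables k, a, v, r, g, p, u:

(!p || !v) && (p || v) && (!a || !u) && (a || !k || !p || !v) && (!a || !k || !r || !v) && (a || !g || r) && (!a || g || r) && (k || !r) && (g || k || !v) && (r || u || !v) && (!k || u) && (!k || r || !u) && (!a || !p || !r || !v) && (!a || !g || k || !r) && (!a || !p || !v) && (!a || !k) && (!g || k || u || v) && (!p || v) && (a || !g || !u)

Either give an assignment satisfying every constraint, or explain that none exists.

Set k = True.
  then (!k || u) forces u = True.
  then (!k || r || !u) forces r = True.
  then (!a || !k) forces a = False.
  then (a || !g || !u) forces g = False.
Try v = False:
  (p || v) forces p = True.
  clause (!p || v) is falsified — backtrack.
So v = True.
  then (!p || !v) forces p = False.
All clauses satisfied.

k: True, a: False, v: True, r: True, g: False, p: False, u: True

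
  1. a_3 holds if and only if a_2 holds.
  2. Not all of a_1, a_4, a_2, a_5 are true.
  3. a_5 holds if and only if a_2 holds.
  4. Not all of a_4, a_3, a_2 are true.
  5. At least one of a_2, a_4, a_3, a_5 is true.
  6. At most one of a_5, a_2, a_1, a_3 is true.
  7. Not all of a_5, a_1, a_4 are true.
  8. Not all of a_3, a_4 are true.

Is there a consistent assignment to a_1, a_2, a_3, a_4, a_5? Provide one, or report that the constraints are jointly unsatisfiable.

a_1=T, a_2=F, a_3=F, a_4=T, a_5=F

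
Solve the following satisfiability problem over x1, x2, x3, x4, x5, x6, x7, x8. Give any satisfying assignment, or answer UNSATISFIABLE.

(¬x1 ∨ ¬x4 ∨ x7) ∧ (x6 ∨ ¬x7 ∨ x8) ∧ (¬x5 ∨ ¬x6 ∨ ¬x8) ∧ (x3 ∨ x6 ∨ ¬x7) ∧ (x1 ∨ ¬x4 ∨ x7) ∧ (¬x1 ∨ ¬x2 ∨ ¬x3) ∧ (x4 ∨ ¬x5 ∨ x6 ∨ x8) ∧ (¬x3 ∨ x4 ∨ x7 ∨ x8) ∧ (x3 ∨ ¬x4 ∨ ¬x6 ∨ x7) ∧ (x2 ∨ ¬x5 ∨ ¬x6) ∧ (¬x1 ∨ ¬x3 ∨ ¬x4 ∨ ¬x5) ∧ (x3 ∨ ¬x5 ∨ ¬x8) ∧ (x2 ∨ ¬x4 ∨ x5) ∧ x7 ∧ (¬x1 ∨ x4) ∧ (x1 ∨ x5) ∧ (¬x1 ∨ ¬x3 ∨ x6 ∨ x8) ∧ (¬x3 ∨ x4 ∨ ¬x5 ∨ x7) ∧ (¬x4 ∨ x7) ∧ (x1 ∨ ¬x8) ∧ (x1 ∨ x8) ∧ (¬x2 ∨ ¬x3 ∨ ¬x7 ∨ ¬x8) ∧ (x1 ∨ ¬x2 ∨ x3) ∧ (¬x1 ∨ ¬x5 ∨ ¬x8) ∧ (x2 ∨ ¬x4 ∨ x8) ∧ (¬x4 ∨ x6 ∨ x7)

x1 = True, x2 = True, x3 = False, x4 = True, x5 = False, x6 = True, x7 = True, x8 = False

Unit clause (x7) forces x7 = True.
Try x1 = False:
  (x1 ∨ x5) forces x5 = True.
  (x1 ∨ ¬x8) forces x8 = False.
  clause (x1 ∨ x8) is falsified — backtrack.
So x1 = True.
  then (¬x1 ∨ x4) forces x4 = True.
Try x2 = False:
  (x2 ∨ ¬x4 ∨ x5) forces x5 = True.
  (x2 ∨ ¬x5 ∨ ¬x6) forces x6 = False.
  (x6 ∨ ¬x7 ∨ x8) forces x8 = True.
  clause (¬x1 ∨ ¬x5 ∨ ¬x8) is falsified — backtrack.
So x2 = True.
  then (¬x1 ∨ ¬x2 ∨ ¬x3) forces x3 = False.
  then (x3 ∨ x6 ∨ ¬x7) forces x6 = True.
Set x5 = False.
Set x8 = False.
All clauses satisfied.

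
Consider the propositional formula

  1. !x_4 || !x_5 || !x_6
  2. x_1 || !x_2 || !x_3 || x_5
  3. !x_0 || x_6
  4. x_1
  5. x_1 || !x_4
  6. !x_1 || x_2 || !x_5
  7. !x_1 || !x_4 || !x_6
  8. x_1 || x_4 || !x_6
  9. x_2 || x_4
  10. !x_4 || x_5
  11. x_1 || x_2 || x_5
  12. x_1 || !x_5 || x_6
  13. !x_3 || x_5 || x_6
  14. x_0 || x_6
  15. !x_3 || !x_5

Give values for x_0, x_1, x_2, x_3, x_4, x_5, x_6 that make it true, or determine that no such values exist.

x_0: True, x_1: True, x_2: True, x_3: True, x_4: False, x_5: False, x_6: True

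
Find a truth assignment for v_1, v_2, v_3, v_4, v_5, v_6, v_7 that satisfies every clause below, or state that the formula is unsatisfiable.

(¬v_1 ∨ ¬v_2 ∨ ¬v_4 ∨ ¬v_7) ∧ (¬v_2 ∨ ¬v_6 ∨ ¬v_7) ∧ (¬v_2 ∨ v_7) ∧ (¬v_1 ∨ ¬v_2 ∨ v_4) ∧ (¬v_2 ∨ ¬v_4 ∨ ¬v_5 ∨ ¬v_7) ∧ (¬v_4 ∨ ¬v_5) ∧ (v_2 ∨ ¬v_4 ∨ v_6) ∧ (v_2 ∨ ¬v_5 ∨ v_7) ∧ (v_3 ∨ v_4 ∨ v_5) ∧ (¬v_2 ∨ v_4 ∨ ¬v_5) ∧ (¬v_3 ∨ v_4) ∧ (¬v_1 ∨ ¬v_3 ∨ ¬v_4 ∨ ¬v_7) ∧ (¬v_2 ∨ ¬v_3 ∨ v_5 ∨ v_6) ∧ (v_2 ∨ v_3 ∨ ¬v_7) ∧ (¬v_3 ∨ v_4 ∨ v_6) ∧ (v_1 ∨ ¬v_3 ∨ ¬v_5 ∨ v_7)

v_1 = True; v_2 = False; v_3 = True; v_4 = True; v_5 = False; v_6 = True; v_7 = False

Set v_1 = True.
Try v_2 = True:
  (¬v_2 ∨ v_7) forces v_7 = True.
  (¬v_1 ∨ ¬v_2 ∨ ¬v_4 ∨ ¬v_7) forces v_4 = False.
  clause (¬v_1 ∨ ¬v_2 ∨ v_4) is falsified — backtrack.
So v_2 = False.
Set v_3 = True.
  then (¬v_3 ∨ v_4) forces v_4 = True.
  then (¬v_1 ∨ ¬v_3 ∨ ¬v_4 ∨ ¬v_7) forces v_7 = False.
  then (¬v_4 ∨ ¬v_5) forces v_5 = False.
  then (v_2 ∨ ¬v_4 ∨ v_6) forces v_6 = True.
All clauses satisfied.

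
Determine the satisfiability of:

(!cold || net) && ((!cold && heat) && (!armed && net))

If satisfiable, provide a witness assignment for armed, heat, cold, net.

armed = False, heat = True, cold = False, net = True

  !cold || net = True
    !cold = True
  (!cold && heat) && (!armed && net) = True
    !cold && heat = True
      !cold = True
    !armed && net = True
      !armed = True
Both conjuncts True, so the formula holds.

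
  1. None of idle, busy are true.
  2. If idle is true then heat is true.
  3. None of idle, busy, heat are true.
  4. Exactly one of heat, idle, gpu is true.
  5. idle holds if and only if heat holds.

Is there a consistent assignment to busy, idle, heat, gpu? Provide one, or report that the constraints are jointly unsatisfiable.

busy = False, idle = False, heat = False, gpu = True

  (1) {idle, busy}: 0 true — none ✓
  (2) idle=F ⇒ heat: vacuous ✓
  (3) {idle, busy, heat}: 0 true — none ✓
  (4) {heat, idle, gpu}: 1 true — exactly one ✓
  (5) idle=F, heat=F — same ✓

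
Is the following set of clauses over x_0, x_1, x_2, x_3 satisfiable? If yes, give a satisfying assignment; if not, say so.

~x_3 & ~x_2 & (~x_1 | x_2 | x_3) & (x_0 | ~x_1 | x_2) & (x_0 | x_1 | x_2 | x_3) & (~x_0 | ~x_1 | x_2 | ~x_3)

x_0=T; x_1=F; x_2=F; x_3=F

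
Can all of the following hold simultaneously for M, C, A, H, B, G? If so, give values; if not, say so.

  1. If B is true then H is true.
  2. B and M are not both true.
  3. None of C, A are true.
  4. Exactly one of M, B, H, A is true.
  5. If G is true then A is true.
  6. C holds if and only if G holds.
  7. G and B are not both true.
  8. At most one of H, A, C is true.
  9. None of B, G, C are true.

M = True, C = False, A = False, H = False, B = False, G = False

  (1) B=F ⇒ H: vacuous ✓
  (2) B=F, M=T — not both ✓
  (3) {C, A}: 0 true — none ✓
  (4) {M, B, H, A}: 1 true — exactly one ✓
  (5) G=F ⇒ A: vacuous ✓
  (6) C=F, G=F — same ✓
  (7) G=F, B=F — not both ✓
  (8) {H, A, C}: 0 true — at most one ✓
  (9) {B, G, C}: 0 true — none ✓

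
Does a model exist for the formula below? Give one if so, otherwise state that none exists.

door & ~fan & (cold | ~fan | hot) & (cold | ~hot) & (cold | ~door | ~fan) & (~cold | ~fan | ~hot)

door: True, fan: False, cold: True, hot: True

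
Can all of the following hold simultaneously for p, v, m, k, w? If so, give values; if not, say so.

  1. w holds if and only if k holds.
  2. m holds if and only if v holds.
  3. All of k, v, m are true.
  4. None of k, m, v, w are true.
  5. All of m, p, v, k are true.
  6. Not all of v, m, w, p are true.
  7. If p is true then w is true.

Case v = True:
  Constraint (4) is violated (v=T) — contradiction.
Case v = False:
  Constraint (3) is violated (v=F) — contradiction.
Both cases fail — unsatisfiable.

Unsatisfiable — no assignment works.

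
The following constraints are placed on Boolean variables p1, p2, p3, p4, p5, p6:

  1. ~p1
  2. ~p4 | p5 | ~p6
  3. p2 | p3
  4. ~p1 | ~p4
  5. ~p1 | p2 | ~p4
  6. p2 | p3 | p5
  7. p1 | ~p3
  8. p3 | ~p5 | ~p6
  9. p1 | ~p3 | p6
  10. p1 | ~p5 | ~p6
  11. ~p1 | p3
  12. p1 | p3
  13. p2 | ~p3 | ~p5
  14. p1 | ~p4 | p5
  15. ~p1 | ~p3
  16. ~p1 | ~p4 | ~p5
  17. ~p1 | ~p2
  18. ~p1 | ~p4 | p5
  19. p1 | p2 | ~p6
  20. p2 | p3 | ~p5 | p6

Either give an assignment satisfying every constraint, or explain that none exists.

Case p1 = True:
  Clause (~p1) is falsified — contradiction.
Case p1 = False:
  (p1 | ~p3) forces p3 = False.
  Clause (p1 | p3) is falsified — contradiction.
Both cases fail, so the formula is unsatisfiable.

No satisfying assignment exists.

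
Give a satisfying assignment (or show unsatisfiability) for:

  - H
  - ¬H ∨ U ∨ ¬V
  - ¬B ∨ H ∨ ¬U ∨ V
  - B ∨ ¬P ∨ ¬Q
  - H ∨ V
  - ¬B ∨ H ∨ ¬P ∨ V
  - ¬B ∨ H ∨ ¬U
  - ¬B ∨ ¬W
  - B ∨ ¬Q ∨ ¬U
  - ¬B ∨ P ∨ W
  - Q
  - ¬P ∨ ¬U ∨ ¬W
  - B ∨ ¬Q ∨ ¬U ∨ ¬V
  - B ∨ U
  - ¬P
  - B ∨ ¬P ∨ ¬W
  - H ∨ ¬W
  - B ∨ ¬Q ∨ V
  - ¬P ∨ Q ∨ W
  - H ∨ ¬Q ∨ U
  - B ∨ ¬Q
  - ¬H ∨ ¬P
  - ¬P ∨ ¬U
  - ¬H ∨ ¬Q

No satisfying assignment exists.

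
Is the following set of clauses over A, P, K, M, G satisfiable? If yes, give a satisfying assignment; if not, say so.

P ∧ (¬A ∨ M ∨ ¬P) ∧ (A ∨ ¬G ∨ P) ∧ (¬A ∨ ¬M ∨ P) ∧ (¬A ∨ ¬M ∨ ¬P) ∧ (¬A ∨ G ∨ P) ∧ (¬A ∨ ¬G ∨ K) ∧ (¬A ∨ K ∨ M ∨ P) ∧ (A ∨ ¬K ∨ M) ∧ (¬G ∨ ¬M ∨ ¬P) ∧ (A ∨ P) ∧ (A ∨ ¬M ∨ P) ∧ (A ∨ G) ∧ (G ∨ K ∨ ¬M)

A = False, P = True, K = False, M = False, G = True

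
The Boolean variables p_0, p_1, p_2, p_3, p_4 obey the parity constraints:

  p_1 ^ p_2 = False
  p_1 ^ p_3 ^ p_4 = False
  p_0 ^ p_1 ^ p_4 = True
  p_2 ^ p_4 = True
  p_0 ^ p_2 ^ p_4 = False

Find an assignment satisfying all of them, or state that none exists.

Adding constraints 1, 3, 5 mod 2: every variable appears an even number of times on the left, so the left side is 0.
But the right sides sum to 1 (mod 2). 0 ≠ 1 — the system is inconsistent.

Unsatisfiable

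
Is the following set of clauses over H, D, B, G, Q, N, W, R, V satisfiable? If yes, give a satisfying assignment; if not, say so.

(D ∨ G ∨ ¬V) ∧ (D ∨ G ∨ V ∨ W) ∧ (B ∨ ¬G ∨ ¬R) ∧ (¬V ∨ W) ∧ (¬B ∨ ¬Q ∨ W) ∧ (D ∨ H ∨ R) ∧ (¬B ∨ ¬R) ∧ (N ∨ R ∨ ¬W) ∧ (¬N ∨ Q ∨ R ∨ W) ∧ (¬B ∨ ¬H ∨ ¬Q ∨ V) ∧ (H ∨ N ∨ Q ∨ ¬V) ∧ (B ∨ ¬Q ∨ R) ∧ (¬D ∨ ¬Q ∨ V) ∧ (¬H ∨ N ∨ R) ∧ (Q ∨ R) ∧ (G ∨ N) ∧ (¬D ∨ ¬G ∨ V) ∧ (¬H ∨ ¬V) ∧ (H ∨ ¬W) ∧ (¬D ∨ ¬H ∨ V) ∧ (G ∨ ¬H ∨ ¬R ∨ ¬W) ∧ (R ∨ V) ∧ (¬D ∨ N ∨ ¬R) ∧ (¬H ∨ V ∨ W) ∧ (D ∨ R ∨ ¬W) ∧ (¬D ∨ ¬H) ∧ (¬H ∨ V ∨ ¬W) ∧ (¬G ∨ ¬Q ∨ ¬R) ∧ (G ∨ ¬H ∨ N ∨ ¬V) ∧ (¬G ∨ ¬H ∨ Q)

H: False, D: True, B: False, G: False, Q: False, N: True, W: False, R: True, V: False

Set H = False.
  then (H ∨ ¬W) forces W = False.
  then (¬V ∨ W) forces V = False.
  then (R ∨ V) forces R = True.
  then (¬B ∨ ¬R) forces B = False.
  then (B ∨ ¬G ∨ ¬R) forces G = False.
  then (G ∨ N) forces N = True.
  then (D ∨ G ∨ V ∨ W) forces D = True.
  then (¬D ∨ ¬Q ∨ V) forces Q = False.
All clauses satisfied.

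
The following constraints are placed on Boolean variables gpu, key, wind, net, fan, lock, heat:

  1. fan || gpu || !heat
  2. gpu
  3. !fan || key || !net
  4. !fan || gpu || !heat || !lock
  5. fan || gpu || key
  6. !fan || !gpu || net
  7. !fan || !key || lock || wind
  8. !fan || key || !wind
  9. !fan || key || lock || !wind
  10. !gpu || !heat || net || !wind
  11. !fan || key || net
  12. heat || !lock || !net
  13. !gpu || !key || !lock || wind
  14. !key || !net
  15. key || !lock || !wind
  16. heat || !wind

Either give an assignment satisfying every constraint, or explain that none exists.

gpu=T, key=F, wind=F, net=T, fan=F, lock=T, heat=T

Unit clause (gpu) forces gpu = True.
Set key = False.
Set wind = False.
Set net = True.
  then (!fan || key || !net) forces fan = False.
Set lock = True.
  then (heat || !lock || !net) forces heat = True.
All clauses satisfied.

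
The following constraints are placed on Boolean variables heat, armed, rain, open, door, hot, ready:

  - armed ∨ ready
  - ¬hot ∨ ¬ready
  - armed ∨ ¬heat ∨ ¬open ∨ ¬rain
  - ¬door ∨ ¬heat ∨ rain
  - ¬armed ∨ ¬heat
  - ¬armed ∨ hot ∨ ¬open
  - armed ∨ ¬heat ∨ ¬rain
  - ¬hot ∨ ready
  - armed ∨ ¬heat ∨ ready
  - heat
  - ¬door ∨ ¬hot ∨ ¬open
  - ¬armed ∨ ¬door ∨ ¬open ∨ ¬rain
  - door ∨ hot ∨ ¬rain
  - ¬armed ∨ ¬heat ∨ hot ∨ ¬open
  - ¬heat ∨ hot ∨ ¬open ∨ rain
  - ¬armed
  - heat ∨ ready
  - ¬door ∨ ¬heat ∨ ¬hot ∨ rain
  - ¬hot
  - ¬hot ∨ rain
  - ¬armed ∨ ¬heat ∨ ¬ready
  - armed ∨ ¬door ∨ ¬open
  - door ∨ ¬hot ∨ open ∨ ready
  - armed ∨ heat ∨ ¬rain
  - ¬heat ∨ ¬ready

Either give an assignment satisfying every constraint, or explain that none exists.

Case heat = True:
  (¬armed ∨ ¬heat) forces armed = False.
  (armed ∨ ready) forces ready = True.
  Clause (¬heat ∨ ¬ready) is falsified — contradiction.
Case heat = False:
  Clause (heat) is falsified — contradiction.
Both cases fail, so the formula is unsatisfiable.

Unsatisfiable — no assignment works.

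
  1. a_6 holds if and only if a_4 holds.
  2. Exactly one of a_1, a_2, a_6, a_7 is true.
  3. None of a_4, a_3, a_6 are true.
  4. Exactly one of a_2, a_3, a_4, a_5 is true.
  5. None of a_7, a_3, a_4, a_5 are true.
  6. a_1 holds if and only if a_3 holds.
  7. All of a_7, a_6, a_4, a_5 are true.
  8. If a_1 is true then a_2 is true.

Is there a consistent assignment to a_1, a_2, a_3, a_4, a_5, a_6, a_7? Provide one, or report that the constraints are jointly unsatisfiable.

Case a_4 = True:
  Constraint (3) is violated (a_4=T) — contradiction.
Case a_4 = False:
  Constraint (7) is violated (a_4=F) — contradiction.
Both cases fail — unsatisfiable.

UNSATISFIABLE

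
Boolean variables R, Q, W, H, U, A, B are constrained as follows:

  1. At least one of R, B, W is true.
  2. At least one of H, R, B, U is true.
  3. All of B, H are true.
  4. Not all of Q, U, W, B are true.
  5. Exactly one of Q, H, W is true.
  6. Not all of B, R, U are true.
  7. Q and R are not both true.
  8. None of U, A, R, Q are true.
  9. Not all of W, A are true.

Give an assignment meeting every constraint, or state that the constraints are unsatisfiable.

R = False; Q = False; W = False; H = True; U = False; A = False; B = True

  (1) {R, B, W}: 1 true — at least one ✓
  (2) {H, R, B, U}: 2 true — at least one ✓
  (3) {B, H}: all 2 true ✓
  (4) {Q, U, W, B}: 1/4 true — not all ✓
  (5) {Q, H, W}: 1 true — exactly one ✓
  (6) {B, R, U}: 1/3 true — not all ✓
  (7) Q=F, R=F — not both ✓
  (8) {U, A, R, Q}: 0 true — none ✓
  (9) {W, A}: 0/2 true — not all ✓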